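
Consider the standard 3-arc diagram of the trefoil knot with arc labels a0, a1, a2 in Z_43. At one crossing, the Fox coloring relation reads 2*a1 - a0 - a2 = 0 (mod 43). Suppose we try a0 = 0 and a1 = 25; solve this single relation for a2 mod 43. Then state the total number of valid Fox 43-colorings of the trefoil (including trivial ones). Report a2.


Step 1: Apply the given crossing relation 2*a1 - a0 - a2 = 0 (mod 43).
  a2 = 2*a1 - a0 mod 43
  a2 = 2*25 - 0 mod 43
  a2 = 50 - 0 mod 43
  a2 = 50 mod 43 = 7
Step 2: The trefoil has determinant 3.
  Number of Fox p-colorings (p prime) is p^2 if p = 3, else p.
  Since 43 does not divide 3, only trivial (constant) colorings exist.
  (So the trial a0 = 0, a1 = 25 with a0 != a1 does NOT extend to a valid coloring of the whole trefoil: the other two crossing relations require 3*(a1 - a0) = 0 (mod 43), which fails.)
  Total colorings = 43
Step 3: a2 = 7, total Fox 43-colorings = 43

7


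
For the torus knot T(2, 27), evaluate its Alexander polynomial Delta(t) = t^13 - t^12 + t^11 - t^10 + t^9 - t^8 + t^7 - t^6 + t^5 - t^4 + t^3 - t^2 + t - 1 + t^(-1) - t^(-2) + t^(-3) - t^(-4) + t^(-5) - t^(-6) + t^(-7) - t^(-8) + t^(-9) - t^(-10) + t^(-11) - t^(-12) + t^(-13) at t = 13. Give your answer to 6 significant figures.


Substituting t = 13 into Delta(t) = t^13 - t^12 + t^11 - t^10 + t^9 - t^8 + t^7 - t^6 + t^5 - t^4 + t^3 - t^2 + t - 1 + t^(-1) - t^(-2) + t^(-3) - t^(-4) + t^(-5) - t^(-6) + t^(-7) - t^(-8) + t^(-9) - t^(-10) + t^(-11) - t^(-12) + t^(-13):
Term values: (302875106592253) + (-23298085122481) + (1792160394037) + (-137858491849) + (10604499373) + (-815730721) + (62748517) + (-4826809) + (371293) + (-28561) + (2197) + (-169) + (13) + (-1) + (0.0769231) + (-0.00591716) + (0.000455166) + (-3.50128e-05) + (2.69329e-06) + (-2.07176e-07) + (1.59366e-08) + (-1.22589e-09) + (9.42996e-11) + (-7.25382e-12) + (5.57986e-13) + (-4.2922e-14) + (3.30169e-15)
Sum = 2.812411704e+14
Rounded to 6 significant figures: 2.81241e+14

2.81241e+14


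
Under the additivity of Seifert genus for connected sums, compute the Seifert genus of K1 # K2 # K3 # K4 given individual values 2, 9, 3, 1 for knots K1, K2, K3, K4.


The Seifert genus is additive under connected sum.
Seifert genus(K1 # K2 # K3 # K4) = (2) + (9) + (3) + (1)
= 15

15


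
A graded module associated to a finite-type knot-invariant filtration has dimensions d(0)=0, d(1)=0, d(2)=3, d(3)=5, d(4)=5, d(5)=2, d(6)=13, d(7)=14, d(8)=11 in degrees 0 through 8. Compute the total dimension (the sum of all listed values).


Total dimension = d(0) + d(1) + ... + d(8)
= 0 + 0 + 3 + 5 + 5 + 2 + 13 + 14 + 11
= 53

53


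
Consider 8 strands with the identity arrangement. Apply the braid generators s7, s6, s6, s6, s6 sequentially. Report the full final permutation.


Starting with identity [1, 2, 3, 4, 5, 6, 7, 8].
Apply generators in sequence:
  After s7: [1, 2, 3, 4, 5, 6, 8, 7]
  After s6: [1, 2, 3, 4, 5, 8, 6, 7]
  After s6: [1, 2, 3, 4, 5, 6, 8, 7]
  After s6: [1, 2, 3, 4, 5, 8, 6, 7]
  After s6: [1, 2, 3, 4, 5, 6, 8, 7]
Final permutation: [1, 2, 3, 4, 5, 6, 8, 7]

[1, 2, 3, 4, 5, 6, 8, 7]


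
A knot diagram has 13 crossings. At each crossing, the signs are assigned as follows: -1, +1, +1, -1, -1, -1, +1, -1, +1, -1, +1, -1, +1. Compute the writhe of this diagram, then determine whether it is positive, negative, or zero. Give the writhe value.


Step 1: Count positive crossings (+1).
Positive crossings: 6
Step 2: Count negative crossings (-1).
Negative crossings: 7
Step 3: Writhe = (positive) - (negative)
w = 6 - 7 = -1
Step 4: |w| = 1, and w is negative

-1


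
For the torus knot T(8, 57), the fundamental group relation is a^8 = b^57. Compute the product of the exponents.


The relation is a^8 = b^57.
Product of exponents = 8 * 57
= 456

456


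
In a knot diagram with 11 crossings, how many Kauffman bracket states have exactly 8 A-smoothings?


We choose which 8 of 11 crossings get A-smoothings.
C(11, 8) = 11! / (8! * 3!)
= 165

165


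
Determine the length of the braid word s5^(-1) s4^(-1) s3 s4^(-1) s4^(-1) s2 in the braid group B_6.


The word length counts the number of generators (including inverses).
Listing each generator: s5^(-1), s4^(-1), s3, s4^(-1), s4^(-1), s2
There are 6 generators in this braid word.

6


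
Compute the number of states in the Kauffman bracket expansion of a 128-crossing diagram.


Each crossing contributes 2 choices (A-smoothing or B-smoothing).
Total states = 2^128 = 340282366920938463463374607431768211456

340282366920938463463374607431768211456


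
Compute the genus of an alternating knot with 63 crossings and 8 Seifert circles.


For alternating knots, g = (c - s + 1)/2.
= (63 - 8 + 1)/2
= 56/2 = 28

28


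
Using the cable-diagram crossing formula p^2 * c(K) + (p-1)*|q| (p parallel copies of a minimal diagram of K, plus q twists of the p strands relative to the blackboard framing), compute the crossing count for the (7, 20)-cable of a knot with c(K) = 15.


Step 1: Each of the c(K) crossings of the companion diagram becomes p*p = p^2 crossings among the p parallel strands, and each of the |q| twists s_1 s_2 ... s_(p-1) adds (p-1) crossings.
  Crossings = p^2 * c(K) + (p-1)*|q|
Step 2: = 7^2 * 15 + (7-1)*20
Step 3: = 49*15 + 6*20
Step 4: = 735 + 120 = 855

855


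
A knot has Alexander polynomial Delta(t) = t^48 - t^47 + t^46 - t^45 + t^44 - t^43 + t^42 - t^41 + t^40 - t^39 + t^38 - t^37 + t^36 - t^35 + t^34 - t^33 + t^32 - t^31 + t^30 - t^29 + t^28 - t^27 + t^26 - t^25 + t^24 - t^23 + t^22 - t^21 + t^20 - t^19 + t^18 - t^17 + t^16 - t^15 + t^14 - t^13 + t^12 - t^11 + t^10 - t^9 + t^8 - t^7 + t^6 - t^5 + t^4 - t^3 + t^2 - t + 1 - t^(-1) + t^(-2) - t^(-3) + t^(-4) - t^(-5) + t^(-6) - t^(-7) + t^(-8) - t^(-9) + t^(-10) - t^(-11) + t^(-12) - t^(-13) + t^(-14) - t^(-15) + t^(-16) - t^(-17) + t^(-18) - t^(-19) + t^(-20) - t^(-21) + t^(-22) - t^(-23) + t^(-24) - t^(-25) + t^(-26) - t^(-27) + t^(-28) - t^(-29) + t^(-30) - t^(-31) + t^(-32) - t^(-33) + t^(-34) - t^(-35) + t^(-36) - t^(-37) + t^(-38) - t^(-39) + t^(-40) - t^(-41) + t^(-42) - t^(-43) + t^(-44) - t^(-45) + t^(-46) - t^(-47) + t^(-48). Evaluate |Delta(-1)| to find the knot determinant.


Step 1: The polynomial has 97 terms with alternating signs, exponents from 48 down to -48.
Step 2: Substitute t = -1. The i-th term has coefficient (-1)^i and exponent (m-i),
  so its value is (-1)^i * (-1)^(m-i) = (-1)^m = 1 for every i.
Step 3: All 97 terms equal 1, so Delta(-1) = 97 * (1) = 97
Step 4: |Delta(-1)| = 97

97


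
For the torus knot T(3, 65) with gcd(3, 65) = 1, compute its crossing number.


For a torus knot T(p, q) with gcd(p,q)=1,
the crossing number is min(p*(q-1), q*(p-1)).
p*(q-1) = 3*64 = 192
q*(p-1) = 65*2 = 130
min(192, 130) = 130

130


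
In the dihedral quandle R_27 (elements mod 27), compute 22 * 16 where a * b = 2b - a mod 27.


22 * 16 = 2*16 - 22 mod 27
= 32 - 22 mod 27
= 10 mod 27 = 10

10


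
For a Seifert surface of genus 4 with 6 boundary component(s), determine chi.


chi = 2 - 2g - b
= 2 - 2*4 - 6
= 2 - 8 - 6 = -12

-12


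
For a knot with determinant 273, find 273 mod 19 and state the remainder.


Step 1: A knot is p-colorable if and only if p divides its determinant.
Step 2: Compute 273 mod 19.
273 = 14 * 19 + 7
Step 3: 273 mod 19 = 7
Step 4: The knot is 19-colorable: no

7


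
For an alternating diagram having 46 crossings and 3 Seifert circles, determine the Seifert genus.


For alternating knots, g = (c - s + 1)/2.
= (46 - 3 + 1)/2
= 44/2 = 22

22


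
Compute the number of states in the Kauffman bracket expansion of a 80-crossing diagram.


Each crossing contributes 2 choices (A-smoothing or B-smoothing).
Total states = 2^80 = 1208925819614629174706176

1208925819614629174706176


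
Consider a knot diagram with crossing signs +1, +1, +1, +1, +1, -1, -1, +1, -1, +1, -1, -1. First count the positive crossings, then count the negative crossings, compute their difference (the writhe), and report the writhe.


Step 1: Count positive crossings (+1).
Positive crossings: 7
Step 2: Count negative crossings (-1).
Negative crossings: 5
Step 3: Writhe = (positive) - (negative)
w = 7 - 5 = 2
Step 4: |w| = 2, and w is positive

2


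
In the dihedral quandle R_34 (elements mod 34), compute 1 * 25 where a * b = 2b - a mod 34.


1 * 25 = 2*25 - 1 mod 34
= 50 - 1 mod 34
= 49 mod 34 = 15

15


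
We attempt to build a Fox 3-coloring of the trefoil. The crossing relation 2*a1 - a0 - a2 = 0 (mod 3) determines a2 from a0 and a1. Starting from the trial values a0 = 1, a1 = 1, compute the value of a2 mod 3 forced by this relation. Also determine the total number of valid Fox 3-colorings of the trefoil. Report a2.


Step 1: Apply the given crossing relation 2*a1 - a0 - a2 = 0 (mod 3).
  a2 = 2*a1 - a0 mod 3
  a2 = 2*1 - 1 mod 3
  a2 = 2 - 1 mod 3
  a2 = 1 mod 3 = 1
Step 2: The trefoil has determinant 3.
  Number of Fox p-colorings (p prime) is p^2 if p = 3, else p.
  Since p = 3 divides det = 3, the trefoil is 3-colorable.
  (Indeed for p = 3 any choice of a0, a1 extends to a valid coloring; the trial (a0, a1, a2) = (1, 1, 1) satisfies all three crossing relations.)
  Total colorings = 3^2 = 9
Step 3: a2 = 1, total Fox 3-colorings = 9

1


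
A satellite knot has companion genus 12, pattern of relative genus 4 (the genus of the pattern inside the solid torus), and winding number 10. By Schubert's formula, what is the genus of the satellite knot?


Schubert: g(satellite) = g_rel(pattern) + |winding| * g(companion),
where g_rel(pattern) is the genus of the pattern relative to the solid torus.
= 4 + 10 * 12
= 4 + 120 = 124

124


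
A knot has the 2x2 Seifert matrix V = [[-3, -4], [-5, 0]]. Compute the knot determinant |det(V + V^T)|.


Step 1: Form V + V^T where V = [[-3, -4], [-5, 0]]
  V^T = [[-3, -5], [-4, 0]]
  V + V^T = [[-6, -9], [-9, 0]]
Step 2: det(V + V^T) = (-6)*0 - (-9)*(-9)
  = 0 - 81 = -81
Step 3: Knot determinant = |det(V + V^T)| = |-81| = 81

81


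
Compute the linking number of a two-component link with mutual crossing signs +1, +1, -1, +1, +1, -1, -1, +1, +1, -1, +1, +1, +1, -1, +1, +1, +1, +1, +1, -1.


Step 1: Count positive crossings: 14
Step 2: Count negative crossings: 6
Step 3: Sum of signs = 14 - 6 = 8
Step 4: Linking number = sum/2 = 8/2 = 4

4


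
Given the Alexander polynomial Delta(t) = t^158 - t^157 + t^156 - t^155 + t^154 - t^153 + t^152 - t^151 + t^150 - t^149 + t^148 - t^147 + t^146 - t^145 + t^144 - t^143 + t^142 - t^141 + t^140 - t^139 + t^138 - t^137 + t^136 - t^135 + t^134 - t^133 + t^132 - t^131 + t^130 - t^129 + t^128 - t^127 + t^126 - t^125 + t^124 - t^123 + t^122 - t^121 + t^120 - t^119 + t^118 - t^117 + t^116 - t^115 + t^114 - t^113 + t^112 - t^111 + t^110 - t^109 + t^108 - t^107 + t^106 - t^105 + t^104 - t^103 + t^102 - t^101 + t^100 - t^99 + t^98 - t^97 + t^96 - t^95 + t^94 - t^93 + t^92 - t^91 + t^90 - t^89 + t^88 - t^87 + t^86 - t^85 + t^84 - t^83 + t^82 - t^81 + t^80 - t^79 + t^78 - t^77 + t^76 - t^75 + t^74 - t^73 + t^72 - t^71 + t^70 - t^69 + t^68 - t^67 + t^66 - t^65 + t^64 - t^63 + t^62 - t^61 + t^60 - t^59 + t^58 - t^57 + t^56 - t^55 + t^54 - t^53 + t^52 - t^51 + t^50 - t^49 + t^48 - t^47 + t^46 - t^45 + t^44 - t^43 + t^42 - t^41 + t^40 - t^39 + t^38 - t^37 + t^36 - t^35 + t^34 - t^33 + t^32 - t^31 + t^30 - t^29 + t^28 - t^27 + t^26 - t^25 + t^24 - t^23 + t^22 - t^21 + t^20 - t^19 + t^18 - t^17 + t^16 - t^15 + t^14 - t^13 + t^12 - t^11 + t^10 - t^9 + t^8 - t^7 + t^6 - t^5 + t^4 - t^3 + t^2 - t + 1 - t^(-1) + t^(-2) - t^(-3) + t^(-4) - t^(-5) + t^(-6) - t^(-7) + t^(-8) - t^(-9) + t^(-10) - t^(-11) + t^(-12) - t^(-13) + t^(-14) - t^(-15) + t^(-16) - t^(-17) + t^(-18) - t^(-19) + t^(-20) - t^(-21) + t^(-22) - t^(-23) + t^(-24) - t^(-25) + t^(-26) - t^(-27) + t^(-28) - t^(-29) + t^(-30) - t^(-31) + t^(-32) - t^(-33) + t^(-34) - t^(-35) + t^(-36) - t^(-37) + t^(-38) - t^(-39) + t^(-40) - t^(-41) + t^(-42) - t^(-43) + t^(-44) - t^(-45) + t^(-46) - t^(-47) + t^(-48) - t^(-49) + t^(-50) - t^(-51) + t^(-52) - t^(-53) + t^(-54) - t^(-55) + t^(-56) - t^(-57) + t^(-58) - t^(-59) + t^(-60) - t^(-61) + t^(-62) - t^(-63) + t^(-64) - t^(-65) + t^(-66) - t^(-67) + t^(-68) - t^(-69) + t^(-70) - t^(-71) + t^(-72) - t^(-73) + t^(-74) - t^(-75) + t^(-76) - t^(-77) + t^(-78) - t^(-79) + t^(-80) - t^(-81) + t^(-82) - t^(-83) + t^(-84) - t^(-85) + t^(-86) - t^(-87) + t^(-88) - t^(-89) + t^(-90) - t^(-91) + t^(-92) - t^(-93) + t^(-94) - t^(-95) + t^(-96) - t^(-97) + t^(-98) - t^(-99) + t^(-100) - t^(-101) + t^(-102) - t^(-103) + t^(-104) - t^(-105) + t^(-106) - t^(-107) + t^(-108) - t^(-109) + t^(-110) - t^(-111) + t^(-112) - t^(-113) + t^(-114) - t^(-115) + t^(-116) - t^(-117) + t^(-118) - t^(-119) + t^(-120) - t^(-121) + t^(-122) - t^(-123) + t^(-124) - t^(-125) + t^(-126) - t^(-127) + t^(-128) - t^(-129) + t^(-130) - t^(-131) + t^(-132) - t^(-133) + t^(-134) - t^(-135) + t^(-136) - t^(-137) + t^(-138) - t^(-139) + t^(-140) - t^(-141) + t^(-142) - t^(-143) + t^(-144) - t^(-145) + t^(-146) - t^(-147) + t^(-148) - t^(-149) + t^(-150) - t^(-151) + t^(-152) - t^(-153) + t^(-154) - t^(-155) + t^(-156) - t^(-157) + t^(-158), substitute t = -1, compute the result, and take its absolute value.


Step 1: The polynomial has 317 terms with alternating signs, exponents from 158 down to -158.
Step 2: Substitute t = -1. The i-th term has coefficient (-1)^i and exponent (m-i),
  so its value is (-1)^i * (-1)^(m-i) = (-1)^m = 1 for every i.
Step 3: All 317 terms equal 1, so Delta(-1) = 317 * (1) = 317
Step 4: |Delta(-1)| = 317

317


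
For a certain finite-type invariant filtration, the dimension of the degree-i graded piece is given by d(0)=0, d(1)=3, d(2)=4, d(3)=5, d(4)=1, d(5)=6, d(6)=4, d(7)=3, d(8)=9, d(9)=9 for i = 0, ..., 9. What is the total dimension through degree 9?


Total dimension = d(0) + d(1) + ... + d(9)
= 0 + 3 + 4 + 5 + 1 + 6 + 4 + 3 + 9 + 9
= 44

44


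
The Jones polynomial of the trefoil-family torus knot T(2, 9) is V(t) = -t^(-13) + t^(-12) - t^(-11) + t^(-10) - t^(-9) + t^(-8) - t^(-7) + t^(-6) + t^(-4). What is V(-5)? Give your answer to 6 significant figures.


Substituting t = -5 into V(t) = -t^(-13) + t^(-12) - t^(-11) + t^(-10) - t^(-9) + t^(-8) - t^(-7) + t^(-6) + t^(-4):
  (-)t^(-13) = 8.192e-10
  (+)t^(-12) = 4.096e-09
  (-)t^(-11) = 2.048e-08
  (+)t^(-10) = 1.024e-07
  (-)t^(-9) = 5.12e-07
  (+)t^(-8) = 2.56e-06
  (-)t^(-7) = 1.28e-05
  (+)t^(-6) = 6.4e-05
  (+)t^(-4) = 0.0016
Sum = (8.192e-10) + (4.096e-09) + (2.048e-08) + (1.024e-07) + (5.12e-07) + (2.56e-06) + (1.28e-05) + (6.4e-05) + (0.0016)
= 0.001679999795
Rounded to 6 significant figures: 0.00168

0.00168


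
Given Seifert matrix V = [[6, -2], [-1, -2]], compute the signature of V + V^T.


Step 1: V + V^T = [[12, -3], [-3, -4]]
Step 2: trace = 8, det = -57
Step 3: Discriminant = 8^2 - 4*(-57) = 292
Step 4: Eigenvalues: 12.544, -4.544
Step 5: Signature = (# positive eigenvalues) - (# negative eigenvalues) = 0

0


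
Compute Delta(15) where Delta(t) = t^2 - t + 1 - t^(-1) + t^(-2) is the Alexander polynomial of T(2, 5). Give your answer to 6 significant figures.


Substituting t = 15 into Delta(t) = t^2 - t + 1 - t^(-1) + t^(-2):
Term values: (225) + (-15) + (1) + (-0.0666667) + (0.00444444)
Sum = 210.9377778
Rounded to 6 significant figures: 210.938

210.938


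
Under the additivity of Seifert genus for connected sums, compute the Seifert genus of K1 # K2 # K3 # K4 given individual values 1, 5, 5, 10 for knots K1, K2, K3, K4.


The Seifert genus is additive under connected sum.
Seifert genus(K1 # K2 # K3 # K4) = (1) + (5) + (5) + (10)
= 21

21


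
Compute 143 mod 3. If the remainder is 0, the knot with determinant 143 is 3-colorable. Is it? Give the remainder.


Step 1: A knot is p-colorable if and only if p divides its determinant.
Step 2: Compute 143 mod 3.
143 = 47 * 3 + 2
Step 3: 143 mod 3 = 2
Step 4: The knot is 3-colorable: no

2


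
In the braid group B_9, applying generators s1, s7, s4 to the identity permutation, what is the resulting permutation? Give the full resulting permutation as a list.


Starting with identity [1, 2, 3, 4, 5, 6, 7, 8, 9].
Apply generators in sequence:
  After s1: [2, 1, 3, 4, 5, 6, 7, 8, 9]
  After s7: [2, 1, 3, 4, 5, 6, 8, 7, 9]
  After s4: [2, 1, 3, 5, 4, 6, 8, 7, 9]
Final permutation: [2, 1, 3, 5, 4, 6, 8, 7, 9]

[2, 1, 3, 5, 4, 6, 8, 7, 9]


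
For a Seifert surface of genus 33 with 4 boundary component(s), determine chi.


chi = 2 - 2g - b
= 2 - 2*33 - 4
= 2 - 66 - 4 = -68

-68


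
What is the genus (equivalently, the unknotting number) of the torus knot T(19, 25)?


For a torus knot T(p,q), both the unknotting number and genus equal (p-1)(q-1)/2.
= (19-1)(25-1)/2
= 18*24/2
= 432/2 = 216

216


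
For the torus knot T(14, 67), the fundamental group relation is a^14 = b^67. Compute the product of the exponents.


The relation is a^14 = b^67.
Product of exponents = 14 * 67
= 938

938


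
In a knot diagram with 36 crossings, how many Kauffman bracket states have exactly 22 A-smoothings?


We choose which 22 of 36 crossings get A-smoothings.
C(36, 22) = 36! / (22! * 14!)
= 3796297200

3796297200


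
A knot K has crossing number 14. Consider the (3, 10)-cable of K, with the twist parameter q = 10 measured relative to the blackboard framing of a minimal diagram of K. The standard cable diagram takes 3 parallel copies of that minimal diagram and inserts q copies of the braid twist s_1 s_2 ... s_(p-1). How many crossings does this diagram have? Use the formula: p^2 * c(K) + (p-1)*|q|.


Step 1: Each of the c(K) crossings of the companion diagram becomes p*p = p^2 crossings among the p parallel strands, and each of the |q| twists s_1 s_2 ... s_(p-1) adds (p-1) crossings.
  Crossings = p^2 * c(K) + (p-1)*|q|
Step 2: = 3^2 * 14 + (3-1)*10
Step 3: = 9*14 + 2*10
Step 4: = 126 + 20 = 146

146


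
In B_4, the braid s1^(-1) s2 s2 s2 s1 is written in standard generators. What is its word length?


The word length counts the number of generators (including inverses).
Listing each generator: s1^(-1), s2, s2, s2, s1
There are 5 generators in this braid word.

5


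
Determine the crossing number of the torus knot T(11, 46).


For a torus knot T(p, q) with gcd(p,q)=1,
the crossing number is min(p*(q-1), q*(p-1)).
p*(q-1) = 11*45 = 495
q*(p-1) = 46*10 = 460
min(495, 460) = 460

460


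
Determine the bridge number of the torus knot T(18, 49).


The bridge number of T(p,q) is min(p,q).
min(18, 49) = 18

18


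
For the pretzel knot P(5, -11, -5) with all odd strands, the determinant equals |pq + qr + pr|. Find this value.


Step 1: Compute pq + qr + pr.
pq = 5*(-11) = -55
qr = (-11)*(-5) = 55
pr = 5*(-5) = -25
pq + qr + pr = -55 + 55 + (-25) = -25
Step 2: Take absolute value.
det(P(5,-11,-5)) = |-25| = 25

25


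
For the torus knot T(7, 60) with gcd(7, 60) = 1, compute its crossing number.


For a torus knot T(p, q) with gcd(p,q)=1,
the crossing number is min(p*(q-1), q*(p-1)).
p*(q-1) = 7*59 = 413
q*(p-1) = 60*6 = 360
min(413, 360) = 360

360


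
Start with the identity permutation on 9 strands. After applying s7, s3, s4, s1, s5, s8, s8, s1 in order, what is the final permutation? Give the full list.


Starting with identity [1, 2, 3, 4, 5, 6, 7, 8, 9].
Apply generators in sequence:
  After s7: [1, 2, 3, 4, 5, 6, 8, 7, 9]
  After s3: [1, 2, 4, 3, 5, 6, 8, 7, 9]
  After s4: [1, 2, 4, 5, 3, 6, 8, 7, 9]
  After s1: [2, 1, 4, 5, 3, 6, 8, 7, 9]
  After s5: [2, 1, 4, 5, 6, 3, 8, 7, 9]
  After s8: [2, 1, 4, 5, 6, 3, 8, 9, 7]
  After s8: [2, 1, 4, 5, 6, 3, 8, 7, 9]
  After s1: [1, 2, 4, 5, 6, 3, 8, 7, 9]
Final permutation: [1, 2, 4, 5, 6, 3, 8, 7, 9]

[1, 2, 4, 5, 6, 3, 8, 7, 9]


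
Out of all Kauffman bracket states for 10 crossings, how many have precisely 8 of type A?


We choose which 8 of 10 crossings get A-smoothings.
C(10, 8) = 10! / (8! * 2!)
= 45

45


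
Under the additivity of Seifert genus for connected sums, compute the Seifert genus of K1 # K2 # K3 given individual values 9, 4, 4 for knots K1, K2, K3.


The Seifert genus is additive under connected sum.
Seifert genus(K1 # K2 # K3) = (9) + (4) + (4)
= 17

17


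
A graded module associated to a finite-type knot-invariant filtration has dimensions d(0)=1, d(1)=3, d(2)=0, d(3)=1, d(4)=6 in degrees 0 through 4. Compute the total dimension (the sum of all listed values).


Total dimension = d(0) + d(1) + ... + d(4)
= 1 + 3 + 0 + 1 + 6
= 11

11


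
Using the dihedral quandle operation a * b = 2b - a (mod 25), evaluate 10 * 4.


10 * 4 = 2*4 - 10 mod 25
= 8 - 10 mod 25
= -2 mod 25 = 23

23


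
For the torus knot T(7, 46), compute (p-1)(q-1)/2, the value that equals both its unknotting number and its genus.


For a torus knot T(p,q), both the unknotting number and genus equal (p-1)(q-1)/2.
= (7-1)(46-1)/2
= 6*45/2
= 270/2 = 135

135


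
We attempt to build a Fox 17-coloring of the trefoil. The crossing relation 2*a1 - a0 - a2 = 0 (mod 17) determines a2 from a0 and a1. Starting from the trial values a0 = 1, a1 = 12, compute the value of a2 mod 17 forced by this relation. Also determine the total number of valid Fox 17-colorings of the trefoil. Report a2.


Step 1: Apply the given crossing relation 2*a1 - a0 - a2 = 0 (mod 17).
  a2 = 2*a1 - a0 mod 17
  a2 = 2*12 - 1 mod 17
  a2 = 24 - 1 mod 17
  a2 = 23 mod 17 = 6
Step 2: The trefoil has determinant 3.
  Number of Fox p-colorings (p prime) is p^2 if p = 3, else p.
  Since 17 does not divide 3, only trivial (constant) colorings exist.
  (So the trial a0 = 1, a1 = 12 with a0 != a1 does NOT extend to a valid coloring of the whole trefoil: the other two crossing relations require 3*(a1 - a0) = 0 (mod 17), which fails.)
  Total colorings = 17
Step 3: a2 = 6, total Fox 17-colorings = 17

6


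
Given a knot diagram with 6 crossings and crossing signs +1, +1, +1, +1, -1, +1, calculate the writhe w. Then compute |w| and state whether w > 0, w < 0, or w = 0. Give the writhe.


Step 1: Count positive crossings (+1).
Positive crossings: 5
Step 2: Count negative crossings (-1).
Negative crossings: 1
Step 3: Writhe = (positive) - (negative)
w = 5 - 1 = 4
Step 4: |w| = 4, and w is positive

4


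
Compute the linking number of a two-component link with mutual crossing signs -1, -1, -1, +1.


Step 1: Count positive crossings: 1
Step 2: Count negative crossings: 3
Step 3: Sum of signs = 1 - 3 = -2
Step 4: Linking number = sum/2 = -2/2 = -1

-1


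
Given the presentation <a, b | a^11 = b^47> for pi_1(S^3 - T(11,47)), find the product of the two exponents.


The relation is a^11 = b^47.
Product of exponents = 11 * 47
= 517

517


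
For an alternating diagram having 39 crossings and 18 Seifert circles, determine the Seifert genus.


For alternating knots, g = (c - s + 1)/2.
= (39 - 18 + 1)/2
= 22/2 = 11

11


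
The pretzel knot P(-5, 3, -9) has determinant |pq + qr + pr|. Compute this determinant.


Step 1: Compute pq + qr + pr.
pq = (-5)*3 = -15
qr = 3*(-9) = -27
pr = (-5)*(-9) = 45
pq + qr + pr = -15 + (-27) + 45 = 3
Step 2: Take absolute value.
det(P(-5,3,-9)) = |3| = 3

3


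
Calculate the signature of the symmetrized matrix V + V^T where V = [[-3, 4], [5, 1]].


Step 1: V + V^T = [[-6, 9], [9, 2]]
Step 2: trace = -4, det = -93
Step 3: Discriminant = (-4)^2 - 4*(-93) = 388
Step 4: Eigenvalues: 7.84886, -11.8489
Step 5: Signature = (# positive eigenvalues) - (# negative eigenvalues) = 0

0


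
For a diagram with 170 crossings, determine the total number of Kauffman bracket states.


Each crossing contributes 2 choices (A-smoothing or B-smoothing).
Total states = 2^170 = 1496577676626844588240573268701473812127674924007424

1496577676626844588240573268701473812127674924007424


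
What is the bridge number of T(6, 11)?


The bridge number of T(p,q) is min(p,q).
min(6, 11) = 6

6


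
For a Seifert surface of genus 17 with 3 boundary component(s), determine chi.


chi = 2 - 2g - b
= 2 - 2*17 - 3
= 2 - 34 - 3 = -35

-35


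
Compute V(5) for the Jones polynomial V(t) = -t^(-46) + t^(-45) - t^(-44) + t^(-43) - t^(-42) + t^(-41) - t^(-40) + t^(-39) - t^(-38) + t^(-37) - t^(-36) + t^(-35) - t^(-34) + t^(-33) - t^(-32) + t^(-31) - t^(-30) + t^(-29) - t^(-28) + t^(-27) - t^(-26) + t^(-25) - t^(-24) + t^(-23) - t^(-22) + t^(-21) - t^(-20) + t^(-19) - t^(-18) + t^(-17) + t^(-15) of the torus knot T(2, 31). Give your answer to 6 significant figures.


Substituting t = 5 into V(t) = -t^(-46) + t^(-45) - t^(-44) + t^(-43) - t^(-42) + t^(-41) - t^(-40) + t^(-39) - t^(-38) + t^(-37) - t^(-36) + t^(-35) - t^(-34) + t^(-33) - t^(-32) + t^(-31) - t^(-30) + t^(-29) - t^(-28) + t^(-27) - t^(-26) + t^(-25) - t^(-24) + t^(-23) - t^(-22) + t^(-21) - t^(-20) + t^(-19) - t^(-18) + t^(-17) + t^(-15):
  (-)t^(-46) = -7.03687e-33
  (+)t^(-45) = 3.51844e-32
  (-)t^(-44) = -1.75922e-31
  (+)t^(-43) = 8.79609e-31
  (-)t^(-42) = -4.39805e-30
  (+)t^(-41) = 2.19902e-29
  (-)t^(-40) = -1.09951e-28
  (+)t^(-39) = 5.49756e-28
  (-)t^(-38) = -2.74878e-27
  (+)t^(-37) = 1.37439e-26
  (-)t^(-36) = -6.87195e-26
  (+)t^(-35) = 3.43597e-25
  (-)t^(-34) = -1.71799e-24
  (+)t^(-33) = 8.58993e-24
  (-)t^(-32) = -4.29497e-23
  (+)t^(-31) = 2.14748e-22
  (-)t^(-30) = -1.07374e-21
  (+)t^(-29) = 5.36871e-21
  (-)t^(-28) = -2.68435e-20
  (+)t^(-27) = 1.34218e-19
  (-)t^(-26) = -6.71089e-19
  (+)t^(-25) = 3.35544e-18
  (-)t^(-24) = -1.67772e-17
  (+)t^(-23) = 8.38861e-17
  (-)t^(-22) = -4.1943e-16
  (+)t^(-21) = 2.09715e-15
  (-)t^(-20) = -1.04858e-14
  (+)t^(-19) = 5.24288e-14
  (-)t^(-18) = -2.62144e-13
  (+)t^(-17) = 1.31072e-12
  (+)t^(-15) = 3.2768e-11
Sum = (-7.03687e-33) + (3.51844e-32) + (-1.75922e-31) + (8.79609e-31) + (-4.39805e-30) + (2.19902e-29) + (-1.09951e-28) + (5.49756e-28) + (-2.74878e-27) + (1.37439e-26) + (-6.87195e-26) + (3.43597e-25) + (-1.71799e-24) + (8.58993e-24) + (-4.29497e-23) + (2.14748e-22) + (-1.07374e-21) + (5.36871e-21) + (-2.68435e-20) + (1.34218e-19) + (-6.71089e-19) + (3.35544e-18) + (-1.67772e-17) + (8.38861e-17) + (-4.1943e-16) + (2.09715e-15) + (-1.04858e-14) + (5.24288e-14) + (-2.62144e-13) + (1.31072e-12) + (3.2768e-11)
= 3.386026667e-11
Rounded to 6 significant figures: 3.38603e-11

3.38603e-11


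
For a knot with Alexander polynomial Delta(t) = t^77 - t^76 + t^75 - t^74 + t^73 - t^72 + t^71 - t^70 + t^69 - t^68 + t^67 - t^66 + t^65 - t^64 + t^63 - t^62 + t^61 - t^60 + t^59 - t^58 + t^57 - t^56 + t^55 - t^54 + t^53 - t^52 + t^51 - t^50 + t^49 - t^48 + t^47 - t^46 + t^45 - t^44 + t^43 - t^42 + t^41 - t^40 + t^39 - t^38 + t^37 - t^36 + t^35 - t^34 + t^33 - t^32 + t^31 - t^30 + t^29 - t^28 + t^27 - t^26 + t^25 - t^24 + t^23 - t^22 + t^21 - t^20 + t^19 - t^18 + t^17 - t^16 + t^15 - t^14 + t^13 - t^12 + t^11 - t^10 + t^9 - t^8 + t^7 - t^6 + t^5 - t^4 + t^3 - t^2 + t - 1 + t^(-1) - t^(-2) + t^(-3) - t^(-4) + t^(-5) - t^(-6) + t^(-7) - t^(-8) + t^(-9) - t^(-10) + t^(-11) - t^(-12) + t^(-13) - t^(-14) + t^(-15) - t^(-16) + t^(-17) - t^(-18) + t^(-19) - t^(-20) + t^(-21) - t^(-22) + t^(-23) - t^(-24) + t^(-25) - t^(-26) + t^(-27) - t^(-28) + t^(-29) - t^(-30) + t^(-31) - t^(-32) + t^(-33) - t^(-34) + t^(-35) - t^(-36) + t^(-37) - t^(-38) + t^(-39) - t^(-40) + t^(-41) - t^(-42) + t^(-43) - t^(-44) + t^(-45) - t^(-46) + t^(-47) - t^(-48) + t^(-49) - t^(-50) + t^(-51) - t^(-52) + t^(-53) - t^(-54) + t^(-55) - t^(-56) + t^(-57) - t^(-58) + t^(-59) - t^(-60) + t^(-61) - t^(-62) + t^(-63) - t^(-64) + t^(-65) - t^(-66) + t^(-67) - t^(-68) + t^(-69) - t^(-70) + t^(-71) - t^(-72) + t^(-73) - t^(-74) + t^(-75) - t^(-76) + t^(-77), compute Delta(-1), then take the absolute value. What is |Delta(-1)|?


Step 1: The polynomial has 155 terms with alternating signs, exponents from 77 down to -77.
Step 2: Substitute t = -1. The i-th term has coefficient (-1)^i and exponent (m-i),
  so its value is (-1)^i * (-1)^(m-i) = (-1)^m = -1 for every i.
Step 3: All 155 terms equal -1, so Delta(-1) = 155 * (-1) = -155
Step 4: |Delta(-1)| = 155

155


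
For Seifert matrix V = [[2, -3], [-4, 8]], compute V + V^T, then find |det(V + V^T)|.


Step 1: Form V + V^T where V = [[2, -3], [-4, 8]]
  V^T = [[2, -4], [-3, 8]]
  V + V^T = [[4, -7], [-7, 16]]
Step 2: det(V + V^T) = 4*16 - (-7)*(-7)
  = 64 - 49 = 15
Step 3: Knot determinant = |det(V + V^T)| = |15| = 15

15


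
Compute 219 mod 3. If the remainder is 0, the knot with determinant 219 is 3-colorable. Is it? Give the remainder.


Step 1: A knot is p-colorable if and only if p divides its determinant.
Step 2: Compute 219 mod 3.
219 = 73 * 3 + 0
Step 3: 219 mod 3 = 0
Step 4: The knot is 3-colorable: yes

0


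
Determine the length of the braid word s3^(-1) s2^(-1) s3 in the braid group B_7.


The word length counts the number of generators (including inverses).
Listing each generator: s3^(-1), s2^(-1), s3
There are 3 generators in this braid word.

3


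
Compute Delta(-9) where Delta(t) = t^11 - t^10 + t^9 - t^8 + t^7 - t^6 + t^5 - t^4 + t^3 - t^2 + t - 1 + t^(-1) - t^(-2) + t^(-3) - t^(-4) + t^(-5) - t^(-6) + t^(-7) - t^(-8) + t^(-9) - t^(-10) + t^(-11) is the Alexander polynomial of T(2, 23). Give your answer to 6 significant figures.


Substituting t = -9 into Delta(t) = t^11 - t^10 + t^9 - t^8 + t^7 - t^6 + t^5 - t^4 + t^3 - t^2 + t - 1 + t^(-1) - t^(-2) + t^(-3) - t^(-4) + t^(-5) - t^(-6) + t^(-7) - t^(-8) + t^(-9) - t^(-10) + t^(-11):
Term values: (-31381059609) + (-3486784401) + (-387420489) + (-43046721) + (-4782969) + (-531441) + (-59049) + (-6561) + (-729) + (-81) + (-9) + (-1) + (-0.111111) + (-0.0123457) + (-0.00137174) + (-0.000152416) + (-1.69351e-05) + (-1.88168e-06) + (-2.09075e-07) + (-2.32306e-08) + (-2.58117e-09) + (-2.86797e-10) + (-3.18664e-11)
Sum = -3.530369206e+10
Rounded to 6 significant figures: -3.53037e+10

-3.53037e+10


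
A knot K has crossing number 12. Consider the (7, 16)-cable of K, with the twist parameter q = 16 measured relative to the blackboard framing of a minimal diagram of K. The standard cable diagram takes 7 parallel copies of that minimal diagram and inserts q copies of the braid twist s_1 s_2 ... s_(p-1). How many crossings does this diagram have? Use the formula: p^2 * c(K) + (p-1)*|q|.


Step 1: Each of the c(K) crossings of the companion diagram becomes p*p = p^2 crossings among the p parallel strands, and each of the |q| twists s_1 s_2 ... s_(p-1) adds (p-1) crossings.
  Crossings = p^2 * c(K) + (p-1)*|q|
Step 2: = 7^2 * 12 + (7-1)*16
Step 3: = 49*12 + 6*16
Step 4: = 588 + 96 = 684

684


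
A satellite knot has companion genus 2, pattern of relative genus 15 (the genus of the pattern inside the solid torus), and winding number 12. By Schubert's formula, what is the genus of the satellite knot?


Schubert: g(satellite) = g_rel(pattern) + |winding| * g(companion),
where g_rel(pattern) is the genus of the pattern relative to the solid torus.
= 15 + 12 * 2
= 15 + 24 = 39

39


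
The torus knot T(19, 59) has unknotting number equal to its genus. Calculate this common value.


For a torus knot T(p,q), both the unknotting number and genus equal (p-1)(q-1)/2.
= (19-1)(59-1)/2
= 18*58/2
= 1044/2 = 522

522


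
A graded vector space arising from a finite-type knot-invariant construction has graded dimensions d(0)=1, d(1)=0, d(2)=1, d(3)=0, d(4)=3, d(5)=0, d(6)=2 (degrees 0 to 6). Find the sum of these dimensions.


Total dimension = d(0) + d(1) + ... + d(6)
= 1 + 0 + 1 + 0 + 3 + 0 + 2
= 7

7


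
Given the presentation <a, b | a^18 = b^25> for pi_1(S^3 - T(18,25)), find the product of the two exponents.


The relation is a^18 = b^25.
Product of exponents = 18 * 25
= 450

450


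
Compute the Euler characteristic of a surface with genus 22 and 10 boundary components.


chi = 2 - 2g - b
= 2 - 2*22 - 10
= 2 - 44 - 10 = -52

-52


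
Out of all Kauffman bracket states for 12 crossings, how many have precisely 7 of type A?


We choose which 7 of 12 crossings get A-smoothings.
C(12, 7) = 12! / (7! * 5!)
= 792

792


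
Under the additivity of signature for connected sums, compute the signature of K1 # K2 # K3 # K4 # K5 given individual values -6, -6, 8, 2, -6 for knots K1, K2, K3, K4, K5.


The signature is additive under connected sum.
signature(K1 # K2 # K3 # K4 # K5) = (-6) + (-6) + (8) + (2) + (-6)
= -8

-8


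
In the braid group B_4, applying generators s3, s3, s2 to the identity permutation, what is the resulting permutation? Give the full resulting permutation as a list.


Starting with identity [1, 2, 3, 4].
Apply generators in sequence:
  After s3: [1, 2, 4, 3]
  After s3: [1, 2, 3, 4]
  After s2: [1, 3, 2, 4]
Final permutation: [1, 3, 2, 4]

[1, 3, 2, 4]


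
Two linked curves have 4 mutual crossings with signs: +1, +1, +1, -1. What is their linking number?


Step 1: Count positive crossings: 3
Step 2: Count negative crossings: 1
Step 3: Sum of signs = 3 - 1 = 2
Step 4: Linking number = sum/2 = 2/2 = 1

1


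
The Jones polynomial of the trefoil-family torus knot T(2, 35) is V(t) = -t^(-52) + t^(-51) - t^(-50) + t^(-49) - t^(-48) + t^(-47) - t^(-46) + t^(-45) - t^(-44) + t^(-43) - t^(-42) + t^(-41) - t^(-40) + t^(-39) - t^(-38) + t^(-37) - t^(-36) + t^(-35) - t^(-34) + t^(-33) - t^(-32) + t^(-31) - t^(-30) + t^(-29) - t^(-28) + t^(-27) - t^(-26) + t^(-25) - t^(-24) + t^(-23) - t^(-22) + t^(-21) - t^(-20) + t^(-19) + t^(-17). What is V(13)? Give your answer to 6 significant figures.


Substituting t = 13 into V(t) = -t^(-52) + t^(-51) - t^(-50) + t^(-49) - t^(-48) + t^(-47) - t^(-46) + t^(-45) - t^(-44) + t^(-43) - t^(-42) + t^(-41) - t^(-40) + t^(-39) - t^(-38) + t^(-37) - t^(-36) + t^(-35) - t^(-34) + t^(-33) - t^(-32) + t^(-31) - t^(-30) + t^(-29) - t^(-28) + t^(-27) - t^(-26) + t^(-25) - t^(-24) + t^(-23) - t^(-22) + t^(-21) - t^(-20) + t^(-19) + t^(-17):
  (-)t^(-52) = -1.18835e-58
  (+)t^(-51) = 1.54486e-57
  (-)t^(-50) = -2.00832e-56
  (+)t^(-49) = 2.61081e-55
  (-)t^(-48) = -3.39406e-54
  (+)t^(-47) = 4.41227e-53
  (-)t^(-46) = -5.73596e-52
  (+)t^(-45) = 7.45674e-51
  (-)t^(-44) = -9.69377e-50
  (+)t^(-43) = 1.26019e-48
  (-)t^(-42) = -1.63825e-47
  (+)t^(-41) = 2.12972e-46
  (-)t^(-40) = -2.76864e-45
  (+)t^(-39) = 3.59923e-44
  (-)t^(-38) = -4.679e-43
  (+)t^(-37) = 6.08269e-42
  (-)t^(-36) = -7.9075e-41
  (+)t^(-35) = 1.02798e-39
  (-)t^(-34) = -1.33637e-38
  (+)t^(-33) = 1.73728e-37
  (-)t^(-32) = -2.25846e-36
  (+)t^(-31) = 2.936e-35
  (-)t^(-30) = -3.8168e-34
  (+)t^(-29) = 4.96184e-33
  (-)t^(-28) = -6.45039e-32
  (+)t^(-27) = 8.38551e-31
  (-)t^(-26) = -1.09012e-29
  (+)t^(-25) = 1.41715e-28
  (-)t^(-24) = -1.8423e-27
  (+)t^(-23) = 2.39499e-26
  (-)t^(-22) = -3.11348e-25
  (+)t^(-21) = 4.04753e-24
  (-)t^(-20) = -5.26178e-23
  (+)t^(-19) = 6.84032e-22
  (+)t^(-17) = 1.15601e-19
Sum = (-1.18835e-58) + (1.54486e-57) + (-2.00832e-56) + (2.61081e-55) + (-3.39406e-54) + (4.41227e-53) + (-5.73596e-52) + (7.45674e-51) + (-9.69377e-50) + (1.26019e-48) + (-1.63825e-47) + (2.12972e-46) + (-2.76864e-45) + (3.59923e-44) + (-4.679e-43) + (6.08269e-42) + (-7.9075e-41) + (1.02798e-39) + (-1.33637e-38) + (1.73728e-37) + (-2.25846e-36) + (2.936e-35) + (-3.8168e-34) + (4.96184e-33) + (-6.45039e-32) + (8.38551e-31) + (-1.09012e-29) + (1.41715e-28) + (-1.8423e-27) + (2.39499e-26) + (-3.11348e-25) + (4.04753e-24) + (-5.26178e-23) + (6.84032e-22) + (1.15601e-19)
= 1.162365503e-19
Rounded to 6 significant figures: 1.16237e-19

1.16237e-19


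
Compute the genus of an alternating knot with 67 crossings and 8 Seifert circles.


For alternating knots, g = (c - s + 1)/2.
= (67 - 8 + 1)/2
= 60/2 = 30

30


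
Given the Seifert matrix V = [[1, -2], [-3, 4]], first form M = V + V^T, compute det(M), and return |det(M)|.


Step 1: Form V + V^T where V = [[1, -2], [-3, 4]]
  V^T = [[1, -3], [-2, 4]]
  V + V^T = [[2, -5], [-5, 8]]
Step 2: det(V + V^T) = 2*8 - (-5)*(-5)
  = 16 - 25 = -9
Step 3: Knot determinant = |det(V + V^T)| = |-9| = 9

9


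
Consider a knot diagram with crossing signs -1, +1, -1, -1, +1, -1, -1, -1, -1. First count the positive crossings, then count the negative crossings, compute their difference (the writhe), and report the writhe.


Step 1: Count positive crossings (+1).
Positive crossings: 2
Step 2: Count negative crossings (-1).
Negative crossings: 7
Step 3: Writhe = (positive) - (negative)
w = 2 - 7 = -5
Step 4: |w| = 5, and w is negative

-5


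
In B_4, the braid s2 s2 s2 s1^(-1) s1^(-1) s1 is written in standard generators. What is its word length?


The word length counts the number of generators (including inverses).
Listing each generator: s2, s2, s2, s1^(-1), s1^(-1), s1
There are 6 generators in this braid word.

6


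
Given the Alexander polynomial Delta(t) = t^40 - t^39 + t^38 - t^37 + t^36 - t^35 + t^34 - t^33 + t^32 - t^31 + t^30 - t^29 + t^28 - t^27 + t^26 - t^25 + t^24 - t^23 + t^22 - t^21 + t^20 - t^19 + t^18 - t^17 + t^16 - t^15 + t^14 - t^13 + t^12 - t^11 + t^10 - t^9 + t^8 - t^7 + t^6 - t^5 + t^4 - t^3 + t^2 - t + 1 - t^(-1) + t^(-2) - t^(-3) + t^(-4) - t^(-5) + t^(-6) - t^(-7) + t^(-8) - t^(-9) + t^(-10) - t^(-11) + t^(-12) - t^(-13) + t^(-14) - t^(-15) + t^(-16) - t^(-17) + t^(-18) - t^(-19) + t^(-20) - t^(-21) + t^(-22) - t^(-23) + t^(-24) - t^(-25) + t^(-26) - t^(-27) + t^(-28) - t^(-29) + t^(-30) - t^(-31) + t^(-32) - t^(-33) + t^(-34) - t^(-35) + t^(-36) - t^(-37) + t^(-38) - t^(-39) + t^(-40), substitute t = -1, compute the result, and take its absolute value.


Step 1: The polynomial has 81 terms with alternating signs, exponents from 40 down to -40.
Step 2: Substitute t = -1. The i-th term has coefficient (-1)^i and exponent (m-i),
  so its value is (-1)^i * (-1)^(m-i) = (-1)^m = 1 for every i.
Step 3: All 81 terms equal 1, so Delta(-1) = 81 * (1) = 81
Step 4: |Delta(-1)| = 81

81


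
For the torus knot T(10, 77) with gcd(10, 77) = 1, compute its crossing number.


For a torus knot T(p, q) with gcd(p,q)=1,
the crossing number is min(p*(q-1), q*(p-1)).
p*(q-1) = 10*76 = 760
q*(p-1) = 77*9 = 693
min(760, 693) = 693

693


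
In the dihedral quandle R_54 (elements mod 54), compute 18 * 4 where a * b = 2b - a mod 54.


18 * 4 = 2*4 - 18 mod 54
= 8 - 18 mod 54
= -10 mod 54 = 44

44


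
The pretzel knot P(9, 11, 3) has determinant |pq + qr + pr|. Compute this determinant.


Step 1: Compute pq + qr + pr.
pq = 9*11 = 99
qr = 11*3 = 33
pr = 9*3 = 27
pq + qr + pr = 99 + 33 + 27 = 159
Step 2: Take absolute value.
det(P(9,11,3)) = |159| = 159

159


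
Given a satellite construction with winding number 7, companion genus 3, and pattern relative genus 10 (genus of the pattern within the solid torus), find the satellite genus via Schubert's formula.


Schubert: g(satellite) = g_rel(pattern) + |winding| * g(companion),
where g_rel(pattern) is the genus of the pattern relative to the solid torus.
= 10 + 7 * 3
= 10 + 21 = 31

31


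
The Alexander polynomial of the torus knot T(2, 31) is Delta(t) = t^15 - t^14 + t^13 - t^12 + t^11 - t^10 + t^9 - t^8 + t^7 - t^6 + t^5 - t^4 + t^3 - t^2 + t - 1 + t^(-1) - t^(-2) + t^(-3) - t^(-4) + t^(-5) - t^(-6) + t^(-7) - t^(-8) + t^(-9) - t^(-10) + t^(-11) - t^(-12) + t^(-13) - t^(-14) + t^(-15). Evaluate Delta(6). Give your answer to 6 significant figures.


Substituting t = 6 into Delta(t) = t^15 - t^14 + t^13 - t^12 + t^11 - t^10 + t^9 - t^8 + t^7 - t^6 + t^5 - t^4 + t^3 - t^2 + t - 1 + t^(-1) - t^(-2) + t^(-3) - t^(-4) + t^(-5) - t^(-6) + t^(-7) - t^(-8) + t^(-9) - t^(-10) + t^(-11) - t^(-12) + t^(-13) - t^(-14) + t^(-15):
Term values: (470184984576) + (-78364164096) + (13060694016) + (-2176782336) + (362797056) + (-60466176) + (10077696) + (-1679616) + (279936) + (-46656) + (7776) + (-1296) + (216) + (-36) + (6) + (-1) + (0.166667) + (-0.0277778) + (0.00462963) + (-0.000771605) + (0.000128601) + (-2.14335e-05) + (3.57225e-06) + (-5.95374e-07) + (9.9229e-08) + (-1.65382e-08) + (2.75636e-09) + (-4.59394e-10) + (7.65656e-11) + (-1.27609e-11) + (2.12682e-12)
Sum = 4.030157011e+11
Rounded to 6 significant figures: 4.03016e+11

4.03016e+11


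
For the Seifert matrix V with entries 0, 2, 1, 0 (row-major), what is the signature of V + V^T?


Step 1: V + V^T = [[0, 3], [3, 0]]
Step 2: trace = 0, det = -9
Step 3: Discriminant = 0^2 - 4*(-9) = 36
Step 4: Eigenvalues: 3, -3
Step 5: Signature = (# positive eigenvalues) - (# negative eigenvalues) = 0

0
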